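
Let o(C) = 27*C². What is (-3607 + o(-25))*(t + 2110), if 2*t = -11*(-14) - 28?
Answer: 28831364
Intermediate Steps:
t = 63 (t = (-11*(-14) - 28)/2 = (154 - 28)/2 = (½)*126 = 63)
(-3607 + o(-25))*(t + 2110) = (-3607 + 27*(-25)²)*(63 + 2110) = (-3607 + 27*625)*2173 = (-3607 + 16875)*2173 = 13268*2173 = 28831364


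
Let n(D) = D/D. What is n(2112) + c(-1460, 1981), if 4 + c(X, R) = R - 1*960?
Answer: 1018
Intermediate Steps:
c(X, R) = -964 + R (c(X, R) = -4 + (R - 1*960) = -4 + (R - 960) = -4 + (-960 + R) = -964 + R)
n(D) = 1
n(2112) + c(-1460, 1981) = 1 + (-964 + 1981) = 1 + 1017 = 1018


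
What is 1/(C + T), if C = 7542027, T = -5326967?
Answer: 1/2215060 ≈ 4.5145e-7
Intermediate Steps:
1/(C + T) = 1/(7542027 - 5326967) = 1/2215060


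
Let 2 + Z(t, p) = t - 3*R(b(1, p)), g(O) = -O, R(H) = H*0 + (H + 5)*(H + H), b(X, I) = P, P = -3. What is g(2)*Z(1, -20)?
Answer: -70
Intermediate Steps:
b(X, I) = -3
R(H) = 2*H*(5 + H) (R(H) = 0 + (5 + H)*(2*H) = 0 + 2*H*(5 + H) = 2*H*(5 + H))
Z(t, p) = 34 + t (Z(t, p) = -2 + (t - 6*(-3)*(5 - 3)) = -2 + (t - 6*(-3)*2) = -2 + (t - 3*(-12)) = -2 + (t + 36) = -2 + (36 + t) = 34 + t)
g(2)*Z(1, -20) = (-1*2)*(34 + 1) = -2*35 = -70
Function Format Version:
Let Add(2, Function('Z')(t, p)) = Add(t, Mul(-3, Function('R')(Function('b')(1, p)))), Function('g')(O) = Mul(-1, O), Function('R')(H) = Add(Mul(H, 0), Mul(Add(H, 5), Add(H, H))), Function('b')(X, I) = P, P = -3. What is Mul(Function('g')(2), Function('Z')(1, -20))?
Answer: -70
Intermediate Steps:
Function('b')(X, I) = -3
Function('R')(H) = Mul(2, H, Add(5, H)) (Function('R')(H) = Add(0, Mul(Add(5, H), Mul(2, H))) = Add(0, Mul(2, H, Add(5, H))) = Mul(2, H, Add(5, H)))
Function('Z')(t, p) = Add(34, t) (Function('Z')(t, p) = Add(-2, Add(t, Mul(-3, Mul(2, -3, Add(5, -3))))) = Add(-2, Add(t, Mul(-3, Mul(2, -3, 2)))) = Add(-2, Add(t, Mul(-3, -12))) = Add(-2, Add(t, 36)) = Add(-2, Add(36, t)) = Add(34, t))
Mul(Function('g')(2), Function('Z')(1, -20)) = Mul(Mul(-1, 2), Add(34, 1)) = Mul(-2, 35) = -70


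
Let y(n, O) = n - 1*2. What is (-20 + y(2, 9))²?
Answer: 400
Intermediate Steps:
y(n, O) = -2 + n (y(n, O) = n - 2 = -2 + n)
(-20 + y(2, 9))² = (-20 + (-2 + 2))² = (-20 + 0)² = (-20)² = 400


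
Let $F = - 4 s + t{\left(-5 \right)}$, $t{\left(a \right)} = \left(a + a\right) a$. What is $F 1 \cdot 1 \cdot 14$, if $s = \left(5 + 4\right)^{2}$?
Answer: $-3836$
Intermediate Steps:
$s = 81$ ($s = 9^{2} = 81$)
$t{\left(a \right)} = 2 a^{2}$ ($t{\left(a \right)} = 2 a a = 2 a^{2}$)
$F = -274$ ($F = \left(-4\right) 81 + 2 \left(-5\right)^{2} = -324 + 2 \cdot 25 = -324 + 50 = -274$)
$F 1 \cdot 1 \cdot 14 = - 274 \cdot 1 \cdot 1 \cdot 14 = \left(-274\right) 1 \cdot 14 = \left(-274\right) 14 = -3836$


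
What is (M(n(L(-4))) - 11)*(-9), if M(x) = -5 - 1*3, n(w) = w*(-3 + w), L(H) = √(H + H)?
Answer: 171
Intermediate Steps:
L(H) = √2*√H (L(H) = √(2*H) = √2*√H)
M(x) = -8 (M(x) = -5 - 3 = -8)
(M(n(L(-4))) - 11)*(-9) = (-8 - 11)*(-9) = -19*(-9) = 171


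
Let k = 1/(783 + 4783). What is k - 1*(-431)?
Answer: 2398947/5566 ≈ 431.00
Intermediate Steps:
k = 1/5566 ≈ 0.00017966
k - 1*(-431) = 1/5566 - 1*(-431) = 1/5566 + 431 = 2398947/5566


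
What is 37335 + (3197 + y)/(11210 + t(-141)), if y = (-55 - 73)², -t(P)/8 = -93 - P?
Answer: 404208291/10826 ≈ 37337.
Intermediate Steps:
t(P) = 744 + 8*P (t(P) = -8*(-93 - P) = 744 + 8*P)
y = 16384 (y = (-128)² = 16384)
37335 + (3197 + y)/(11210 + t(-141)) = 37335 + (3197 + 16384)/(11210 + (744 + 8*(-141))) = 37335 + 19581/(11210 + (744 - 1128)) = 37335 + 19581/(11210 - 384) = 37335 + 19581/10826 = 404208291/10826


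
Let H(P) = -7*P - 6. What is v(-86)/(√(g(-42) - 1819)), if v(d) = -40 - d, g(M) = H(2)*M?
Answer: -46*I*√979/979 ≈ -1.4702*I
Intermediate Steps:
H(P) = -6 - 7*P
g(M) = -20*M (g(M) = (-6 - 7*2)*M = (-6 - 14)*M = -20*M)
v(-86)/(√(g(-42) - 1819)) = (-40 - 1*(-86))/(√(-20*(-42) - 1819)) = (-40 + 86)/(√(840 - 1819)) = 46/(√(-979)) = 46/((I*√979)) = 46*(-I*√979/979) = -46*I*√979/979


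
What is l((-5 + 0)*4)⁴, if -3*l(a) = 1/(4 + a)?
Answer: 1/5308416 ≈ 1.8838e-7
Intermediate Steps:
l(a) = -1/(3*(4 + a))
l((-5 + 0)*4)⁴ = (-1/(12 + 3*((-5 + 0)*4)))⁴ = (-1/(12 + 3*(-5*4)))⁴ = (-1/(12 + 3*(-20)))⁴ = (-1/(12 - 60))⁴ = (-1/(-48))⁴ = (-1*(-1/48))⁴ = (1/48)⁴ = 1/5308416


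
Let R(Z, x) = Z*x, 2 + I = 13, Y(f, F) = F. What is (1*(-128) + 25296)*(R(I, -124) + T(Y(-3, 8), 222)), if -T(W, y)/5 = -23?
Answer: -31434832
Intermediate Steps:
I = 11 (I = -2 + 13 = 11)
T(W, y) = 115 (T(W, y) = -5*(-23) = 115)
(1*(-128) + 25296)*(R(I, -124) + T(Y(-3, 8), 222)) = (1*(-128) + 25296)*(11*(-124) + 115) = (-128 + 25296)*(-1364 + 115) = 25168*(-1249) = -31434832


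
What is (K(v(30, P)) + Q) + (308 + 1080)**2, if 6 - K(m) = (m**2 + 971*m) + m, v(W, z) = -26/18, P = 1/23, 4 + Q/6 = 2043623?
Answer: 1149362939/81 ≈ 1.4190e+7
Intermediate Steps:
Q = 12261714 (Q = -24 + 6*2043623 = -24 + 12261738 = 12261714)
P = 1/23 ≈ 0.043478
v(W, z) = -13/9 (v(W, z) = -26*1/18 = -13/9)
K(m) = 6 - m**2 - 972*m (K(m) = 6 - ((m**2 + 971*m) + m) = 6 - (m**2 + 972*m) = 6 + (-m**2 - 972*m) = 6 - m**2 - 972*m)
(K(v(30, P)) + Q) + (308 + 1080)**2 = ((6 - (-13/9)**2 - 972*(-13/9)) + 12261714) + (308 + 1080)**2 = ((6 - 1*169/81 + 1404) + 12261714) + 1388**2 = ((6 - 169/81 + 1404) + 12261714) + 1926544 = (114041/81 + 12261714) + 1926544 = 993312875/81 + 1926544 = 1149362939/81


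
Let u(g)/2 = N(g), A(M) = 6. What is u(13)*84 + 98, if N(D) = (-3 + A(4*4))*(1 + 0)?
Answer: 602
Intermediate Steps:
N(D) = 3 (N(D) = (-3 + 6)*(1 + 0) = 3*1 = 3)
u(g) = 6 (u(g) = 2*3 = 6)
u(13)*84 + 98 = 6*84 + 98 = 504 + 98 = 602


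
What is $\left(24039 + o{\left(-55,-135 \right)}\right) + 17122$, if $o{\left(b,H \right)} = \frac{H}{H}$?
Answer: $41162$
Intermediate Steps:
$o{\left(b,H \right)} = 1$
$\left(24039 + o{\left(-55,-135 \right)}\right) + 17122 = \left(24039 + 1\right) + 17122 = 24040 + 17122 = 41162$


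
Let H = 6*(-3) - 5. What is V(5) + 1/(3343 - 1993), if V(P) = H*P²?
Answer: -776249/1350 ≈ -575.00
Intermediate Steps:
H = -23 (H = -18 - 5 = -23)
V(P) = -23*P²
V(5) + 1/(3343 - 1993) = -23*5² + 1/(3343 - 1993) = -23*25 + 1/1350 = -575 + 1/1350 = -776249/1350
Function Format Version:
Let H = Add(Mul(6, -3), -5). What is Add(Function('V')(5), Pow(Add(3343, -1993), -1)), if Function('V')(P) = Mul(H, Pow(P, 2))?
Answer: Rational(-776249, 1350) ≈ -575.00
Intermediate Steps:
H = -23 (H = Add(-18, -5) = -23)
Function('V')(P) = Mul(-23, Pow(P, 2))
Add(Function('V')(5), Pow(Add(3343, -1993), -1)) = Add(Mul(-23, Pow(5, 2)), Pow(Add(3343, -1993), -1)) = Add(Mul(-23, 25), Pow(1350, -1)) = Add(-575, Rational(1, 1350)) = Rational(-776249, 1350)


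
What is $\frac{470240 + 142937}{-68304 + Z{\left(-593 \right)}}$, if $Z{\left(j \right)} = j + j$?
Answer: $- \frac{613177}{69490} \approx -8.824$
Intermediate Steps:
$Z{\left(j \right)} = 2 j$
$\frac{470240 + 142937}{-68304 + Z{\left(-593 \right)}} = \frac{470240 + 142937}{-68304 + 2 \left(-593\right)} = \frac{613177}{-68304 - 1186} = \frac{613177}{-69490} = 613177 \left(- \frac{1}{69490}\right) = - \frac{613177}{69490}$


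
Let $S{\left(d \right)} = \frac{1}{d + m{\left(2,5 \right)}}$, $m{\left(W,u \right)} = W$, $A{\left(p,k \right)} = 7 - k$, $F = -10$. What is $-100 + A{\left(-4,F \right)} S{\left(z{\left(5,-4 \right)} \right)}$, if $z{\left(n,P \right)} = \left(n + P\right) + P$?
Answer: $-117$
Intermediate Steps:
$z{\left(n,P \right)} = n + 2 P$ ($z{\left(n,P \right)} = \left(P + n\right) + P = n + 2 P$)
$S{\left(d \right)} = \frac{1}{2 + d}$ ($S{\left(d \right)} = \frac{1}{d + 2} = \frac{1}{2 + d}$)
$-100 + A{\left(-4,F \right)} S{\left(z{\left(5,-4 \right)} \right)} = -100 + \frac{7 - -10}{2 + \left(5 + 2 \left(-4\right)\right)} = -100 + \frac{7 + 10}{2 + \left(5 - 8\right)} = -100 + \frac{17}{2 - 3} = -100 + \frac{17}{-1} = -100 + 17 \left(-1\right) = -100 - 17 = -117$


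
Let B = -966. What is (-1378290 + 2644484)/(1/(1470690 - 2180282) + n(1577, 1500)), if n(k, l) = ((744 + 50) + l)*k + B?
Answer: 898481132848/2566361517823 ≈ 0.35010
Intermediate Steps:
n(k, l) = -966 + k*(794 + l) (n(k, l) = ((744 + 50) + l)*k - 966 = (794 + l)*k - 966 = k*(794 + l) - 966 = -966 + k*(794 + l))
(-1378290 + 2644484)/(1/(1470690 - 2180282) + n(1577, 1500)) = (-1378290 + 2644484)/(1/(1470690 - 2180282) + (-966 + 794*1577 + 1577*1500)) = 1266194/(1/(-709592) + (-966 + 1252138 + 2365500)) = 1266194/(-1/709592 + 3616672) = 1266194/(2566361517823/709592) = 1266194*(709592/2566361517823) = 898481132848/2566361517823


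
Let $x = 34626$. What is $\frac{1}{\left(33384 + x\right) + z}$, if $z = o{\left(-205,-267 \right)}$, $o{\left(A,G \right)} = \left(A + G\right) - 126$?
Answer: $\frac{1}{67412} \approx 1.4834 \cdot 10^{-5}$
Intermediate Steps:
$o{\left(A,G \right)} = -126 + A + G$
$z = -598$ ($z = -126 - 205 - 267 = -598$)
$\frac{1}{\left(33384 + x\right) + z} = \frac{1}{\left(33384 + 34626\right) - 598} = \frac{1}{68010 - 598} = \frac{1}{67412}$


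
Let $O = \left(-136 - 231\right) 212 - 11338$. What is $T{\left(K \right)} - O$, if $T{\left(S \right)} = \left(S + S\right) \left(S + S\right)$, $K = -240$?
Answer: $319542$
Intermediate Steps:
$T{\left(S \right)} = 4 S^{2}$ ($T{\left(S \right)} = 2 S 2 S = 4 S^{2}$)
$O = -89142$ ($O = \left(-367\right) 212 - 11338 = -77804 - 11338 = -89142$)
$T{\left(K \right)} - O = 4 \left(-240\right)^{2} - -89142 = 4 \cdot 57600 + 89142 = 230400 + 89142 = 319542$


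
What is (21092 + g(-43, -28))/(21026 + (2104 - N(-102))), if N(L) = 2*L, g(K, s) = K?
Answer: 21049/23334 ≈ 0.90207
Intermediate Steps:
(21092 + g(-43, -28))/(21026 + (2104 - N(-102))) = (21092 - 43)/(21026 + (2104 - 2*(-102))) = 21049/(21026 + (2104 - 1*(-204))) = 21049/(21026 + (2104 + 204)) = 21049/(21026 + 2308) = 21049/23334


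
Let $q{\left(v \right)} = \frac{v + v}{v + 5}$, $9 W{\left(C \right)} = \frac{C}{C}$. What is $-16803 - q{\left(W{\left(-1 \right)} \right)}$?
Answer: $- \frac{386470}{23} \approx -16803.0$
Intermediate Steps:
$W{\left(C \right)} = \frac{1}{9}$ ($W{\left(C \right)} = \frac{C \frac{1}{C}}{9} = \frac{1}{9} \cdot 1 = \frac{1}{9}$)
$q{\left(v \right)} = \frac{2 v}{5 + v}$
$-16803 - q{\left(W{\left(-1 \right)} \right)} = -16803 - 2 \cdot \frac{1}{9} \frac{1}{5 + \frac{1}{9}} = -16803 - 2 \cdot \frac{1}{9} \frac{1}{\frac{46}{9}} = -16803 - 2 \cdot \frac{1}{9} \cdot \frac{9}{46} = -16803 - \frac{1}{23} = - \frac{386470}{23}$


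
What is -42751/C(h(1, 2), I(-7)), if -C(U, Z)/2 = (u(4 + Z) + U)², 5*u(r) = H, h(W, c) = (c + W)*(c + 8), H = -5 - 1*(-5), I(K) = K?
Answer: 42751/1800 ≈ 23.751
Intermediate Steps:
H = 0 (H = -5 + 5 = 0)
h(W, c) = (8 + c)*(W + c) (h(W, c) = (W + c)*(8 + c) = (8 + c)*(W + c))
u(r) = 0 (u(r) = (⅕)*0 = 0)
C(U, Z) = -2*U² (C(U, Z) = -2*(0 + U)² = -2*U²)
-42751/C(h(1, 2), I(-7)) = -42751*(-1/(2*(2² + 8*1 + 8*2 + 1*2)²)) = -42751*(-1/(2*(4 + 8 + 16 + 2)²)) = -42751/((-2*30²)) = -42751/((-2*900)) = -42751/(-1800) = -42751*(-1/1800) = 42751/1800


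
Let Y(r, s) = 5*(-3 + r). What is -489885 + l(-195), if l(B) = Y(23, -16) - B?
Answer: -489590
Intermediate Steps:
Y(r, s) = -15 + 5*r
l(B) = 100 - B (l(B) = (-15 + 5*23) - B = (-15 + 115) - B = 100 - B)
-489885 + l(-195) = -489885 + (100 - 1*(-195)) = -489885 + (100 + 195) = -489885 + 295 = -489590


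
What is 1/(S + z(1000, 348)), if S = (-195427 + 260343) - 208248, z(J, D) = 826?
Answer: -1/142506 ≈ -7.0172e-6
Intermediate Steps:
S = -143332 (S = 64916 - 208248 = -143332)
1/(S + z(1000, 348)) = 1/(-143332 + 826) = 1/(-142506) = -1/142506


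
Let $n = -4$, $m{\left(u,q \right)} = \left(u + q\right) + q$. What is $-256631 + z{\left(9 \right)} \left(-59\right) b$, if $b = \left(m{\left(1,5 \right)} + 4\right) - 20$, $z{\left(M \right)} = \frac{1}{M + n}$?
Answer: $-256572$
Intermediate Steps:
$m{\left(u,q \right)} = u + 2 q$ ($m{\left(u,q \right)} = \left(q + u\right) + q = u + 2 q$)
$z{\left(M \right)} = \frac{1}{-4 + M}$ ($z{\left(M \right)} = \frac{1}{M - 4} = \frac{1}{-4 + M}$)
$b = -5$ ($b = \left(\left(1 + 2 \cdot 5\right) + 4\right) - 20 = \left(\left(1 + 10\right) + 4\right) - 20 = \left(11 + 4\right) - 20 = 15 - 20 = -5$)
$-256631 + z{\left(9 \right)} \left(-59\right) b = -256631 + \frac{1}{-4 + 9} \left(-59\right) \left(-5\right) = -256631 + \frac{1}{5} \left(-59\right) \left(-5\right) = -256631 - -59 = -256631 + 59 = -256572$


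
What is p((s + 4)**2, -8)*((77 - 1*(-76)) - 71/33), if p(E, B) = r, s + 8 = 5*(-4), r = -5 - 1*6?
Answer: -4978/3 ≈ -1659.3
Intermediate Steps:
r = -11 (r = -5 - 6 = -11)
s = -28 (s = -8 + 5*(-4) = -8 - 20 = -28)
p(E, B) = -11
p((s + 4)**2, -8)*((77 - 1*(-76)) - 71/33) = -11*((77 - 1*(-76)) - 71/33) = -11*((77 + 76) - 71*1/33) = -11*(153 - 71/33) = -11*4978/33 = -4978/3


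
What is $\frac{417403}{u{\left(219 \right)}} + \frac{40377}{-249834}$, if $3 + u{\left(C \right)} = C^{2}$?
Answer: $\frac{8528755078}{998461581} \approx 8.5419$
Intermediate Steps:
$u{\left(C \right)} = -3 + C^{2}$
$\frac{417403}{u{\left(219 \right)}} + \frac{40377}{-249834} = \frac{417403}{-3 + 219^{2}} + \frac{40377}{-249834} = \frac{417403}{-3 + 47961} + 40377 \left(- \frac{1}{249834}\right) = \frac{417403}{47958} - \frac{13459}{83278} = \frac{8528755078}{998461581}$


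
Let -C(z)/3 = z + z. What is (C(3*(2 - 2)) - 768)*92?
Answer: -70656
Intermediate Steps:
C(z) = -6*z (C(z) = -3*(z + z) = -6*z)
(C(3*(2 - 2)) - 768)*92 = (-18*(2 - 2) - 768)*92 = (-18*0 - 768)*92 = (-6*0 - 768)*92 = (0 - 768)*92 = -768*92 = -70656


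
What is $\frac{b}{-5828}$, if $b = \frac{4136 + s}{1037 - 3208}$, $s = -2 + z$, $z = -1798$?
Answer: $\frac{584}{3163147} \approx 0.00018463$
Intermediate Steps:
$s = -1800$ ($s = -2 - 1798 = -1800$)
$b = - \frac{2336}{2171}$ ($b = \frac{4136 - 1800}{1037 - 3208} = \frac{2336}{-2171} = 2336 \left(- \frac{1}{2171}\right) = - \frac{2336}{2171} \approx -1.076$)
$\frac{b}{-5828} = - \frac{2336}{2171 \left(-5828\right)} = \left(- \frac{2336}{2171}\right) \left(- \frac{1}{5828}\right) = \frac{584}{3163147}$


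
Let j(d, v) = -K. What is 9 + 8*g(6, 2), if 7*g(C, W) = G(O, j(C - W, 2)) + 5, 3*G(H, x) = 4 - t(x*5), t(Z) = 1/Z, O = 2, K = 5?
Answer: 1219/75 ≈ 16.253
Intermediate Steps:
j(d, v) = -5 (j(d, v) = -1*5 = -5)
G(H, x) = 4/3 - 1/(15*x) (G(H, x) = (4 - 1/(x*5))/3 = (4 - 1/(5*x))/3 = 4/3 - 1/(15*x))
g(C, W) = 68/75 (g(C, W) = ((1/15)*(-1 + 20*(-5))/(-5) + 5)/7 = ((1/15)*(-1/5)*(-1 - 100) + 5)/7 = ((1/15)*(-1/5)*(-101) + 5)/7 = (101/75 + 5)/7 = (1/7)*(476/75) = 68/75)
9 + 8*g(6, 2) = 9 + 8*(68/75) = 9 + 544/75 = 1219/75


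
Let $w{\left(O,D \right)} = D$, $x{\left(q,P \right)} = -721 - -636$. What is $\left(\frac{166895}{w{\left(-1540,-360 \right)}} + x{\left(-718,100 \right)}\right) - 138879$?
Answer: $- \frac{10038787}{72} \approx -1.3943 \cdot 10^{5}$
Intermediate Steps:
$x{\left(q,P \right)} = -85$ ($x{\left(q,P \right)} = -721 + 636 = -85$)
$\left(\frac{166895}{w{\left(-1540,-360 \right)}} + x{\left(-718,100 \right)}\right) - 138879 = \left(\frac{166895}{-360} - 85\right) - 138879 = \left(166895 \left(- \frac{1}{360}\right) - 85\right) - 138879 = \left(- \frac{33379}{72} - 85\right) - 138879 = - \frac{39499}{72} - 138879 = - \frac{10038787}{72}$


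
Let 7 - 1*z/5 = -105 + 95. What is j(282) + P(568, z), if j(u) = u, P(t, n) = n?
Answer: 367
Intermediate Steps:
z = 85 (z = 35 - 5*(-105 + 95) = 35 - 5*(-10) = 35 + 50 = 85)
j(282) + P(568, z) = 282 + 85 = 367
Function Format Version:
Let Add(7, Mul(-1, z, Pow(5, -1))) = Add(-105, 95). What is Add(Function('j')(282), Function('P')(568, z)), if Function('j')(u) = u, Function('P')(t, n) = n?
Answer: 367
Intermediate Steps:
z = 85 (z = Add(35, Mul(-5, Add(-105, 95))) = Add(35, Mul(-5, -10)) = Add(35, 50) = 85)
Add(Function('j')(282), Function('P')(568, z)) = Add(282, 85) = 367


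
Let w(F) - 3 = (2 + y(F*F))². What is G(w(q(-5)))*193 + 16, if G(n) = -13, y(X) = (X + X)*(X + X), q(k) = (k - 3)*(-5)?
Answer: -2493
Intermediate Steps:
q(k) = 15 - 5*k (q(k) = (-3 + k)*(-5) = 15 - 5*k)
y(X) = 4*X² (y(X) = (2*X)*(2*X) = 4*X²)
w(F) = 3 + (2 + 4*F⁴)² (w(F) = 3 + (2 + 4*(F*F)²)² = 3 + (2 + 4*(F²)²)² = 3 + (2 + 4*F⁴)²)
G(w(q(-5)))*193 + 16 = -13*193 + 16 = -2509 + 16 = -2493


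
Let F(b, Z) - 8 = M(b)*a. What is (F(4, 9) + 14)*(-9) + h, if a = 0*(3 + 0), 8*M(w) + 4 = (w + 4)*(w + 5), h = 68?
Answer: -130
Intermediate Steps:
M(w) = -1/2 + (4 + w)*(5 + w)/8 (M(w) = -1/2 + ((w + 4)*(w + 5))/8 = -1/2 + ((4 + w)*(5 + w))/8 = -1/2 + (4 + w)*(5 + w)/8)
a = 0 (a = 0*3 = 0)
F(b, Z) = 8 (F(b, Z) = 8 + (2 + b**2/8 + 9*b/8)*0 = 8 + 0 = 8)
(F(4, 9) + 14)*(-9) + h = (8 + 14)*(-9) + 68 = 22*(-9) + 68 = -198 + 68 = -130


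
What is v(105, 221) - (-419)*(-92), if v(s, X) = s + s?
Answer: -38338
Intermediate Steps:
v(s, X) = 2*s
v(105, 221) - (-419)*(-92) = 2*105 - (-419)*(-92) = 210 - 1*38548 = 210 - 38548 = -38338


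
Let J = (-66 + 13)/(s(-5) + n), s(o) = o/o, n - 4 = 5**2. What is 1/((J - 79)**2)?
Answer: 900/5870929 ≈ 0.00015330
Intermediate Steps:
n = 29 (n = 4 + 5**2 = 4 + 25 = 29)
s(o) = 1
J = -53/30 (J = (-66 + 13)/(1 + 29) = -53/30 ≈ -1.7667)
1/((J - 79)**2) = 1/((-53/30 - 79)**2) = 1/((-2423/30)**2) = 1/(5870929/900) = 900/5870929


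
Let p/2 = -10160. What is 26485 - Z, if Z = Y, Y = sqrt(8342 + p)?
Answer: 26485 - I*sqrt(11978) ≈ 26485.0 - 109.44*I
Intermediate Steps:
p = -20320 (p = 2*(-10160) = -20320)
Y = I*sqrt(11978) (Y = sqrt(8342 - 20320) = sqrt(-11978) = I*sqrt(11978) ≈ 109.44*I)
Z = I*sqrt(11978) ≈ 109.44*I
26485 - Z = 26485 - I*sqrt(11978)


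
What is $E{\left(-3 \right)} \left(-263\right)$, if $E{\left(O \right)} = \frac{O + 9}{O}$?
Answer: $526$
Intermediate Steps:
$E{\left(O \right)} = \frac{9 + O}{O}$
$E{\left(-3 \right)} \left(-263\right) = \frac{9 - 3}{-3} \left(-263\right) = \left(- \frac{1}{3}\right) 6 \left(-263\right) = \left(-2\right) \left(-263\right) = 526$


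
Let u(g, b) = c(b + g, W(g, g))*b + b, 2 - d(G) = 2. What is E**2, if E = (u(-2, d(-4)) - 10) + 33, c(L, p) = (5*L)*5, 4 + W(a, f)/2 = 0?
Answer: 529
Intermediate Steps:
d(G) = 0 (d(G) = 2 - 1*2 = 2 - 2 = 0)
W(a, f) = -8 (W(a, f) = -8 + 2*0 = -8 + 0 = -8)
c(L, p) = 25*L
u(g, b) = b + b*(25*b + 25*g) (u(g, b) = (25*(b + g))*b + b = (25*b + 25*g)*b + b = b*(25*b + 25*g) + b = b + b*(25*b + 25*g))
E = 23 (E = (0*(1 + 25*0 + 25*(-2)) - 10) + 33 = (0*(1 + 0 - 50) - 10) + 33 = (0*(-49) - 10) + 33 = (0 - 10) + 33 = -10 + 33 = 23)
E**2 = 23**2 = 529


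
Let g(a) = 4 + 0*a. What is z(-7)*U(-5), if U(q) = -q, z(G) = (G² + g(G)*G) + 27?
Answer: 240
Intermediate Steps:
g(a) = 4 (g(a) = 4 + 0 = 4)
z(G) = 27 + G² + 4*G (z(G) = (G² + 4*G) + 27 = 27 + G² + 4*G)
z(-7)*U(-5) = (27 + (-7)² + 4*(-7))*(-1*(-5)) = (27 + 49 - 28)*5 = 48*5 = 240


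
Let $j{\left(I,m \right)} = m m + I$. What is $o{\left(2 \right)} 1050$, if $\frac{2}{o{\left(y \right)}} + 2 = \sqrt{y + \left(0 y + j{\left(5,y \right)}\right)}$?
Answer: $600 + 300 \sqrt{11} \approx 1595.0$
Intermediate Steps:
$j{\left(I,m \right)} = I + m^{2}$ ($j{\left(I,m \right)} = m^{2} + I = I + m^{2}$)
$o{\left(y \right)} = \frac{2}{-2 + \sqrt{5 + y + y^{2}}}$ ($o{\left(y \right)} = \frac{2}{-2 + \sqrt{y + \left(0 y + \left(5 + y^{2}\right)\right)}} = \frac{2}{-2 + \sqrt{y + \left(0 + \left(5 + y^{2}\right)\right)}} = \frac{2}{-2 + \sqrt{y + \left(5 + y^{2}\right)}} = \frac{2}{-2 + \sqrt{5 + y + y^{2}}}$)
$o{\left(2 \right)} 1050 = \frac{2}{-2 + \sqrt{5 + 2 + 2^{2}}} \cdot 1050 = \frac{2}{-2 + \sqrt{5 + 2 + 4}} \cdot 1050 = \frac{2}{-2 + \sqrt{11}} \cdot 1050 = \frac{2100}{-2 + \sqrt{11}}$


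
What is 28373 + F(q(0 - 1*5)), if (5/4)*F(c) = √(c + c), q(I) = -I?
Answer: 28373 + 4*√10/5 ≈ 28376.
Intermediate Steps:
F(c) = 4*√2*√c/5 (F(c) = 4*√(c + c)/5 = 4*√(2*c)/5 = 4*(√2*√c)/5 = 4*√2*√c/5)
28373 + F(q(0 - 1*5)) = 28373 + 4*√2*√(-(0 - 1*5))/5 = 28373 + 4*√2*√(-(0 - 5))/5 = 28373 + 4*√2*√(-1*(-5))/5 = 28373 + 4*√2*√5/5 = 28373 + 4*√10/5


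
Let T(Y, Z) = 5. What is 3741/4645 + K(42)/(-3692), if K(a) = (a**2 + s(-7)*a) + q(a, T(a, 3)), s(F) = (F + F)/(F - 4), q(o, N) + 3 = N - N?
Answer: 59219937/188642740 ≈ 0.31393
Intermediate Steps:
q(o, N) = -3 (q(o, N) = -3 + (N - N) = -3 + 0 = -3)
s(F) = 2*F/(-4 + F) (s(F) = (2*F)/(-4 + F) = 2*F/(-4 + F))
K(a) = -3 + a**2 + 14*a/11 (K(a) = (a**2 + (2*(-7)/(-4 - 7))*a) - 3 = (a**2 + (2*(-7)/(-11))*a) - 3 = (a**2 + (2*(-7)*(-1/11))*a) - 3 = (a**2 + 14*a/11) - 3 = -3 + a**2 + 14*a/11)
3741/4645 + K(42)/(-3692) = 3741/4645 + (-3 + 42**2 + (14/11)*42)/(-3692) = 3741*(1/4645) + (-3 + 1764 + 588/11)*(-1/3692) = 3741/4645 + (19959/11)*(-1/3692) = 3741/4645 - 19959/40612 = 59219937/188642740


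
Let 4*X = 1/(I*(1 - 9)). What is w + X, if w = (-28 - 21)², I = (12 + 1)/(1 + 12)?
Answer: 76831/32 ≈ 2401.0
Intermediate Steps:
I = 1 (I = 13/13 = 13*(1/13) = 1)
X = -1/32 (X = 1/(4*((1*(1 - 9)))) = 1/(4*((1*(-8)))) = (¼)/(-8) = (¼)*(-⅛) = -1/32 ≈ -0.031250)
w = 2401 (w = (-49)² = 2401)
w + X = 2401 - 1/32 = 76831/32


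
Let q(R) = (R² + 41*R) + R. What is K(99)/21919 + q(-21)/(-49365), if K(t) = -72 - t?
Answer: 136096/120225715 ≈ 0.0011320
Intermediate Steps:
q(R) = R² + 42*R
K(99)/21919 + q(-21)/(-49365) = (-72 - 1*99)/21919 - 21*(42 - 21)/(-49365) = (-72 - 99)*(1/21919) - 21*21*(-1/49365) = -171*1/21919 - 441*(-1/49365) = -171/21919 + 49/5485 = 136096/120225715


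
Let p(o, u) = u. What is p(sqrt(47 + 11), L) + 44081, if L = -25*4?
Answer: 43981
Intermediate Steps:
L = -100
p(sqrt(47 + 11), L) + 44081 = -100 + 44081 = 43981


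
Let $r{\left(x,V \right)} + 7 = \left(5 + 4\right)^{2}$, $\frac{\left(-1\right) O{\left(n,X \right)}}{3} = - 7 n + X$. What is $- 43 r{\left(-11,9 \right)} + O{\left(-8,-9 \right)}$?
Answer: $-3323$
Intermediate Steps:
$O{\left(n,X \right)} = - 3 X + 21 n$ ($O{\left(n,X \right)} = - 3 \left(- 7 n + X\right) = - 3 \left(X - 7 n\right) = - 3 X + 21 n$)
$r{\left(x,V \right)} = 74$ ($r{\left(x,V \right)} = -7 + \left(5 + 4\right)^{2} = -7 + 9^{2} = -7 + 81 = 74$)
$- 43 r{\left(-11,9 \right)} + O{\left(-8,-9 \right)} = \left(-43\right) 74 + \left(\left(-3\right) \left(-9\right) + 21 \left(-8\right)\right) = -3182 + \left(27 - 168\right) = -3182 - 141 = -3323$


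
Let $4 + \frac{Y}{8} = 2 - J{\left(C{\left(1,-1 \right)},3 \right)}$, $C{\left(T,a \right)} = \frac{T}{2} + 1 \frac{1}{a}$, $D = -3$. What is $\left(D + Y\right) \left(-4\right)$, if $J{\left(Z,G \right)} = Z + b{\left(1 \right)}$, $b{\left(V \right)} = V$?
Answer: $92$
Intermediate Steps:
$C{\left(T,a \right)} = \frac{1}{a} + \frac{T}{2}$ ($C{\left(T,a \right)} = T \frac{1}{2} + \frac{1}{a} = \frac{T}{2} + \frac{1}{a} = \frac{1}{a} + \frac{T}{2}$)
$J{\left(Z,G \right)} = 1 + Z$ ($J{\left(Z,G \right)} = Z + 1 = 1 + Z$)
$Y = -20$ ($Y = -32 + 8 \left(2 - \left(1 + \left(\frac{1}{-1} + \frac{1}{2} \cdot 1\right)\right)\right) = -32 + 8 \left(2 - \left(1 + \left(-1 + \frac{1}{2}\right)\right)\right) = -32 + 8 \left(2 - \left(1 - \frac{1}{2}\right)\right) = -32 + 8 \left(2 - \frac{1}{2}\right) = -32 + 8 \cdot \frac{3}{2} = -32 + 12 = -20$)
$\left(D + Y\right) \left(-4\right) = \left(-3 - 20\right) \left(-4\right) = \left(-23\right) \left(-4\right) = 92$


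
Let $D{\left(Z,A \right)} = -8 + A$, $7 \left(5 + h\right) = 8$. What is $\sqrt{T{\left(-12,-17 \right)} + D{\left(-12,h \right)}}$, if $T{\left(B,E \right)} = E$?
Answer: $\frac{i \sqrt{1414}}{7} \approx 5.3719 i$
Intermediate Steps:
$h = - \frac{27}{7}$ ($h = -5 + \frac{1}{7} \cdot 8 = -5 + \frac{8}{7} = - \frac{27}{7} \approx -3.8571$)
$\sqrt{T{\left(-12,-17 \right)} + D{\left(-12,h \right)}} = \sqrt{-17 - \frac{83}{7}} = \sqrt{- \frac{202}{7}} = \frac{i \sqrt{1414}}{7}$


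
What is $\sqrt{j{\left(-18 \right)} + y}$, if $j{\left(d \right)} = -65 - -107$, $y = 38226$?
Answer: $6 \sqrt{1063} \approx 195.62$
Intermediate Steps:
$j{\left(d \right)} = 42$ ($j{\left(d \right)} = -65 + 107 = 42$)
$\sqrt{j{\left(-18 \right)} + y} = \sqrt{42 + 38226} = \sqrt{38268} = 6 \sqrt{1063}$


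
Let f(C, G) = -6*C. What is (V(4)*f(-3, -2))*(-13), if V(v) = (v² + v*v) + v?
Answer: -8424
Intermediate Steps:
V(v) = v + 2*v² (V(v) = (v² + v²) + v = 2*v² + v = v + 2*v²)
(V(4)*f(-3, -2))*(-13) = ((4*(1 + 2*4))*(-6*(-3)))*(-13) = ((4*(1 + 8))*18)*(-13) = ((4*9)*18)*(-13) = (36*18)*(-13) = 648*(-13) = -8424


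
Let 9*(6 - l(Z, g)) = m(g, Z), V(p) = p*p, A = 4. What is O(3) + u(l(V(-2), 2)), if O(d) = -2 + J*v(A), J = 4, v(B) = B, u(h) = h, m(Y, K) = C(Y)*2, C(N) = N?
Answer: 176/9 ≈ 19.556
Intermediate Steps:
V(p) = p**2
m(Y, K) = 2*Y (m(Y, K) = Y*2 = 2*Y)
l(Z, g) = 6 - 2*g/9
O(d) = 14 (O(d) = -2 + 4*4 = -2 + 16 = 14)
O(3) + u(l(V(-2), 2)) = 14 + (6 - 2/9*2) = 14 + (6 - 4/9) = 14 + 50/9 = 176/9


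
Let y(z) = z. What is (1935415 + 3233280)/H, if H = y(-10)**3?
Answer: -1033739/200 ≈ -5168.7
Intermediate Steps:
H = -1000 (H = (-10)**3 = -1000)
(1935415 + 3233280)/H = (1935415 + 3233280)/(-1000) = 5168695*(-1/1000) = -1033739/200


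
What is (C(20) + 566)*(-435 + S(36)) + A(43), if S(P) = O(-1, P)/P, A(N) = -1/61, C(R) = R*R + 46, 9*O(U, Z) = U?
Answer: -2175142534/4941 ≈ -4.4022e+5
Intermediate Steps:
O(U, Z) = U/9
C(R) = 46 + R² (C(R) = R² + 46 = 46 + R²)
A(N) = -1/61 (A(N) = -1*1/61 = -1/61)
S(P) = -1/(9*P) (S(P) = ((⅑)*(-1))/P = -1/(9*P))
(C(20) + 566)*(-435 + S(36)) + A(43) = ((46 + 20²) + 566)*(-435 - ⅑/36) - 1/61 = ((46 + 400) + 566)*(-435 - ⅑*1/36) - 1/61 = (446 + 566)*(-435 - 1/324) - 1/61 = 1012*(-140941/324) - 1/61 = -35658073/81 - 1/61 = -2175142534/4941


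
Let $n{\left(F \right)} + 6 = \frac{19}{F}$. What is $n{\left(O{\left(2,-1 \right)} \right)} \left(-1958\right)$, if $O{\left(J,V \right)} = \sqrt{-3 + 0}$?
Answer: $11748 + \frac{37202 i \sqrt{3}}{3} \approx 11748.0 + 21479.0 i$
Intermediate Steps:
$O{\left(J,V \right)} = i \sqrt{3}$ ($O{\left(J,V \right)} = \sqrt{-3} = i \sqrt{3}$)
$n{\left(F \right)} = -6 + \frac{19}{F}$
$n{\left(O{\left(2,-1 \right)} \right)} \left(-1958\right) = \left(-6 + \frac{19}{i \sqrt{3}}\right) \left(-1958\right) = \left(-6 + 19 \left(- \frac{i \sqrt{3}}{3}\right)\right) \left(-1958\right) = \left(-6 - \frac{19 i \sqrt{3}}{3}\right) \left(-1958\right) = 11748 + \frac{37202 i \sqrt{3}}{3}$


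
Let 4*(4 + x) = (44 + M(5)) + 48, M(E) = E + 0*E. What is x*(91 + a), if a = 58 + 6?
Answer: 12555/4 ≈ 3138.8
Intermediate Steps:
a = 64
M(E) = E (M(E) = E + 0 = E)
x = 81/4 (x = -4 + ((44 + 5) + 48)/4 = -4 + (49 + 48)/4 = -4 + (¼)*97 = -4 + 97/4 = 81/4 ≈ 20.250)
x*(91 + a) = 81*(91 + 64)/4 = (81/4)*155 = 12555/4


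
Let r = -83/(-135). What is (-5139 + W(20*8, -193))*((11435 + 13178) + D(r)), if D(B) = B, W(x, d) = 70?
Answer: -16843465822/135 ≈ -1.2477e+8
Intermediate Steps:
r = 83/135 (r = -83*(-1/135) = 83/135 ≈ 0.61481)
(-5139 + W(20*8, -193))*((11435 + 13178) + D(r)) = (-5139 + 70)*((11435 + 13178) + 83/135) = -5069*(24613 + 83/135) = -5069*3322838/135 = -16843465822/135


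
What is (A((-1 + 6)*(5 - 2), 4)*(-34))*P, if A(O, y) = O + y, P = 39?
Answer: -25194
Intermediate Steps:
(A((-1 + 6)*(5 - 2), 4)*(-34))*P = (((-1 + 6)*(5 - 2) + 4)*(-34))*39 = ((5*3 + 4)*(-34))*39 = ((15 + 4)*(-34))*39 = (19*(-34))*39 = -646*39 = -25194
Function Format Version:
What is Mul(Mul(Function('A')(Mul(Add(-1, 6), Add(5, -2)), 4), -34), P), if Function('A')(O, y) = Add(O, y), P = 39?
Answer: -25194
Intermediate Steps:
Mul(Mul(Function('A')(Mul(Add(-1, 6), Add(5, -2)), 4), -34), P) = Mul(Mul(Add(Mul(Add(-1, 6), Add(5, -2)), 4), -34), 39) = Mul(Mul(Add(Mul(5, 3), 4), -34), 39) = Mul(Mul(Add(15, 4), -34), 39) = Mul(Mul(19, -34), 39) = Mul(-646, 39) = -25194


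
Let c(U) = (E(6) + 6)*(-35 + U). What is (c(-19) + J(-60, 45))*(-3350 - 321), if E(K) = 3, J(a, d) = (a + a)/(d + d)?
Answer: 5367002/3 ≈ 1.7890e+6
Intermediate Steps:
J(a, d) = a/d (J(a, d) = (2*a)/((2*d)) = (2*a)*(1/(2*d)) = a/d)
c(U) = -315 + 9*U (c(U) = (3 + 6)*(-35 + U) = 9*(-35 + U) = -315 + 9*U)
(c(-19) + J(-60, 45))*(-3350 - 321) = ((-315 + 9*(-19)) - 60/45)*(-3350 - 321) = ((-315 - 171) - 60*1/45)*(-3671) = (-486 - 4/3)*(-3671) = -1462/3*(-3671) = 5367002/3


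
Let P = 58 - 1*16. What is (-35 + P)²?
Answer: 49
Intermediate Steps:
P = 42 (P = 58 - 16 = 42)
(-35 + P)² = (-35 + 42)² = 7² = 49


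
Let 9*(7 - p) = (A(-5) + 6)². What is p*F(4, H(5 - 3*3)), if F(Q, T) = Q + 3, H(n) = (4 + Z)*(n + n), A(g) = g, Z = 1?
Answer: 434/9 ≈ 48.222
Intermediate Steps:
H(n) = 10*n (H(n) = (4 + 1)*(n + n) = 5*(2*n) = 10*n)
F(Q, T) = 3 + Q
p = 62/9 (p = 7 - (-5 + 6)²/9 = 7 - ⅑*1² = 7 - ⅑*1 = 7 - ⅑ = 62/9 ≈ 6.8889)
p*F(4, H(5 - 3*3)) = 62*(3 + 4)/9 = (62/9)*7 = 434/9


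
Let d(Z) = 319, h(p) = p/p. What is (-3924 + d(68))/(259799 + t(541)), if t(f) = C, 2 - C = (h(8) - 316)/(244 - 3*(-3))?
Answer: -912065/65729968 ≈ -0.013876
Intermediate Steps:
h(p) = 1
C = 821/253 (C = 2 - (1 - 316)/(244 - 3*(-3)) = 2 - (-315)/(244 + 9) = 2 - (-315)/253 = 2 - 1*(-315/253) = 2 + 315/253 = 821/253 ≈ 3.2451)
t(f) = 821/253
(-3924 + d(68))/(259799 + t(541)) = (-3924 + 319)/(259799 + 821/253) = -3605/65729968/253 = -3605*253/65729968 = -912065/65729968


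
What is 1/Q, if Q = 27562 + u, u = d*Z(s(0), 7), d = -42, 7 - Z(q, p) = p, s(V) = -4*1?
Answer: 1/27562 ≈ 3.6282e-5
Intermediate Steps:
s(V) = -4
Z(q, p) = 7 - p
u = 0 (u = -42*(7 - 1*7) = -42*(7 - 7) = -42*0 = 0)
Q = 27562 (Q = 27562 + 0 = 27562)
1/Q = 1/27562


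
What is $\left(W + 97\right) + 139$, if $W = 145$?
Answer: $381$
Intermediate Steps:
$\left(W + 97\right) + 139 = \left(145 + 97\right) + 139 = 242 + 139 = 381$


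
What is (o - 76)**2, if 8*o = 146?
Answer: 53361/16 ≈ 3335.1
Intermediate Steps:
o = 73/4 (o = (1/8)*146 = 73/4 ≈ 18.250)
(o - 76)**2 = (73/4 - 76)**2 = (-231/4)**2 = 53361/16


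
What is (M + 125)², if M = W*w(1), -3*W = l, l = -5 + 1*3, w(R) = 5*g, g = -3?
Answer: 13225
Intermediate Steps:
w(R) = -15 (w(R) = 5*(-3) = -15)
l = -2 (l = -5 + 3 = -2)
W = ⅔ (W = -⅓*(-2) = ⅔ ≈ 0.66667)
M = -10 (M = (⅔)*(-15) = -10)
(M + 125)² = (-10 + 125)² = 115² = 13225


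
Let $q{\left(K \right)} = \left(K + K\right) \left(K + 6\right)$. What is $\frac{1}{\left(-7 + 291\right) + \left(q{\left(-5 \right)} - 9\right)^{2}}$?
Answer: $\frac{1}{645} \approx 0.0015504$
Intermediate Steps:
$q{\left(K \right)} = 2 K \left(6 + K\right)$
$\frac{1}{\left(-7 + 291\right) + \left(q{\left(-5 \right)} - 9\right)^{2}} = \frac{1}{\left(-7 + 291\right) + \left(2 \left(-5\right) \left(6 - 5\right) - 9\right)^{2}} = \frac{1}{284 + \left(2 \left(-5\right) 1 - 9\right)^{2}} = \frac{1}{284 + \left(-10 - 9\right)^{2}} = \frac{1}{284 + \left(-19\right)^{2}} = \frac{1}{284 + 361} = \frac{1}{645}$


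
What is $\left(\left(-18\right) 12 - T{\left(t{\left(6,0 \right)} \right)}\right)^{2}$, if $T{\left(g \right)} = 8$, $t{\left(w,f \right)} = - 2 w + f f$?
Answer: $50176$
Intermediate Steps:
$t{\left(w,f \right)} = f^{2} - 2 w$ ($t{\left(w,f \right)} = - 2 w + f^{2} = f^{2} - 2 w$)
$\left(\left(-18\right) 12 - T{\left(t{\left(6,0 \right)} \right)}\right)^{2} = \left(\left(-18\right) 12 - 8\right)^{2} = \left(-216 - 8\right)^{2} = \left(-224\right)^{2} = 50176$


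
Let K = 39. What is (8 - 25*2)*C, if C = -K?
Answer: 1638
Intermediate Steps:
C = -39 (C = -1*39 = -39)
(8 - 25*2)*C = (8 - 25*2)*(-39) = (8 - 50)*(-39) = -42*(-39) = 1638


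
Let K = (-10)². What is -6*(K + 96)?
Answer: -1176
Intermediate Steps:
K = 100
-6*(K + 96) = -6*(100 + 96) = -6*196 = -1176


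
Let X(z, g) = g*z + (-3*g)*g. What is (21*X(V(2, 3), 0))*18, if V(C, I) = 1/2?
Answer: 0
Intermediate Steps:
V(C, I) = 1/2
X(z, g) = -3*g**2 + g*z (X(z, g) = g*z - 3*g**2 = -3*g**2 + g*z)
(21*X(V(2, 3), 0))*18 = (21*(0*(1/2 - 3*0)))*18 = (21*(0*(1/2 + 0)))*18 = (21*(0*(1/2)))*18 = (21*0)*18 = 0*18 = 0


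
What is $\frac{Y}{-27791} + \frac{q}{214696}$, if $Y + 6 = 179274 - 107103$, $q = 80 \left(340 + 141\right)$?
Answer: $- \frac{1803017395}{745827067} \approx -2.4175$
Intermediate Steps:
$q = 38480$ ($q = 80 \cdot 481 = 38480$)
$Y = 72165$ ($Y = -6 + \left(179274 - 107103\right) = -6 + 72171 = 72165$)
$\frac{Y}{-27791} + \frac{q}{214696} = \frac{72165}{-27791} + \frac{38480}{214696} = 72165 \left(- \frac{1}{27791}\right) + 38480 \cdot \frac{1}{214696} = - \frac{72165}{27791} + \frac{4810}{26837} = - \frac{1803017395}{745827067}$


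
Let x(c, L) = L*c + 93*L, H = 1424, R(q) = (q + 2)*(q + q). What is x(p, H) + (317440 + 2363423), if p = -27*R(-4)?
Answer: 2198127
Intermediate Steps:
R(q) = 2*q*(2 + q) (R(q) = (2 + q)*(2*q) = 2*q*(2 + q))
p = -432 (p = -54*(-4)*(2 - 4) = -54*(-4)*(-2) = -27*16 = -432)
x(c, L) = 93*L + L*c
x(p, H) + (317440 + 2363423) = 1424*(93 - 432) + (317440 + 2363423) = 1424*(-339) + 2680863 = -482736 + 2680863 = 2198127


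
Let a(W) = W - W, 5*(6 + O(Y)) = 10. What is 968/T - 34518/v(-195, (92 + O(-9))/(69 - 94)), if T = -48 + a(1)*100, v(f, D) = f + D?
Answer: 4577177/29778 ≈ 153.71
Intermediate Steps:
O(Y) = -4 (O(Y) = -6 + (1/5)*10 = -6 + 2 = -4)
a(W) = 0
v(f, D) = D + f
T = -48 (T = -48 + 0*100 = -48 + 0 = -48)
968/T - 34518/v(-195, (92 + O(-9))/(69 - 94)) = 968/(-48) - 34518/((92 - 4)/(69 - 94) - 195) = 968*(-1/48) - 34518/(88/(-25) - 195) = -121/6 - 34518/(88*(-1/25) - 195) = -121/6 - 34518/(-88/25 - 195) = -121/6 - 34518/(-4963/25) = -121/6 - 34518*(-25/4963) = -121/6 + 862950/4963 = 4577177/29778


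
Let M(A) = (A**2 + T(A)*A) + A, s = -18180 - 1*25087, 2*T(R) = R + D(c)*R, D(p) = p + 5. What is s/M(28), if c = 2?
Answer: -6181/564 ≈ -10.959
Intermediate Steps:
D(p) = 5 + p
T(R) = 4*R (T(R) = (R + (5 + 2)*R)/2 = (R + 7*R)/2 = (8*R)/2 = 4*R)
s = -43267 (s = -18180 - 25087 = -43267)
M(A) = A + 5*A**2 (M(A) = (A**2 + (4*A)*A) + A = (A**2 + 4*A**2) + A = 5*A**2 + A = A + 5*A**2)
s/M(28) = -43267*1/(28*(1 + 5*28)) = -43267*1/(28*(1 + 140)) = -43267/(28*141) = -43267/3948 = -43267*1/3948 = -6181/564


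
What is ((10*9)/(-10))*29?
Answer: -261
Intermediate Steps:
((10*9)/(-10))*29 = (90*(-⅒))*29 = -9*29 = -261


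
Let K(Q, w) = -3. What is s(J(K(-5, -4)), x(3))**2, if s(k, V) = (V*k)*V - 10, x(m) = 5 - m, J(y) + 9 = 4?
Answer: 900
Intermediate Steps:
J(y) = -5 (J(y) = -9 + 4 = -5)
s(k, V) = -10 + k*V**2 (s(k, V) = k*V**2 - 10 = -10 + k*V**2)
s(J(K(-5, -4)), x(3))**2 = (-10 - 5*(5 - 1*3)**2)**2 = (-10 - 5*(5 - 3)**2)**2 = (-10 - 5*2**2)**2 = (-10 - 5*4)**2 = (-10 - 20)**2 = (-30)**2 = 900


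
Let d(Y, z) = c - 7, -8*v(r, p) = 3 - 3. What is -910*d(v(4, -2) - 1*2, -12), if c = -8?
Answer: 13650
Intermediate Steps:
v(r, p) = 0 (v(r, p) = -(3 - 3)/8 = -⅛*0 = 0)
d(Y, z) = -15 (d(Y, z) = -8 - 7 = -15)
-910*d(v(4, -2) - 1*2, -12) = -910*(-15) = 13650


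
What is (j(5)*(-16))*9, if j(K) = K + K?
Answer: -1440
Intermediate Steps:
j(K) = 2*K
(j(5)*(-16))*9 = ((2*5)*(-16))*9 = (10*(-16))*9 = -160*9 = -1440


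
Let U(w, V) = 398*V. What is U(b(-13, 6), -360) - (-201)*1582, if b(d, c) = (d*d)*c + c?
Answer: 174702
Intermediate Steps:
b(d, c) = c + c*d**2 (b(d, c) = d**2*c + c = c*d**2 + c = c + c*d**2)
U(b(-13, 6), -360) - (-201)*1582 = 398*(-360) - (-201)*1582 = -143280 - 1*(-317982) = -143280 + 317982 = 174702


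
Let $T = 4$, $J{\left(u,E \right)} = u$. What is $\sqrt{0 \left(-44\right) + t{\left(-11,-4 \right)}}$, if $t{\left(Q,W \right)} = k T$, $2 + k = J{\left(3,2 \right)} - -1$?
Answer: $2 \sqrt{2} \approx 2.8284$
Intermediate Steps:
$k = 2$ ($k = -2 + \left(3 - -1\right) = -2 + \left(3 + 1\right) = -2 + 4 = 2$)
$t{\left(Q,W \right)} = 8$ ($t{\left(Q,W \right)} = 2 \cdot 4 = 8$)
$\sqrt{0 \left(-44\right) + t{\left(-11,-4 \right)}} = \sqrt{0 \left(-44\right) + 8} = \sqrt{0 + 8} = \sqrt{8} = 2 \sqrt{2}$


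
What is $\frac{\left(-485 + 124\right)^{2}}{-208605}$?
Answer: $- \frac{130321}{208605} \approx -0.62473$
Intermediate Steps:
$\frac{\left(-485 + 124\right)^{2}}{-208605} = \left(-361\right)^{2} \left(- \frac{1}{208605}\right) = 130321 \left(- \frac{1}{208605}\right) = - \frac{130321}{208605}$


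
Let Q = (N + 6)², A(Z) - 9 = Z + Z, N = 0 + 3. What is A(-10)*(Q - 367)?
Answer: 3146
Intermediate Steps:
N = 3
A(Z) = 9 + 2*Z (A(Z) = 9 + (Z + Z) = 9 + 2*Z)
Q = 81 (Q = (3 + 6)² = 9² = 81)
A(-10)*(Q - 367) = (9 + 2*(-10))*(81 - 367) = (9 - 20)*(-286) = -11*(-286) = 3146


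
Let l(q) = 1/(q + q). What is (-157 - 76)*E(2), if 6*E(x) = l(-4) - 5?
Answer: 9553/48 ≈ 199.02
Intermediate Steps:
l(q) = 1/(2*q)
E(x) = -41/48 (E(x) = ((½)/(-4) - 5)/6 = ((½)*(-¼) - 5)/6 = (-⅛ - 5)/6 = (⅙)*(-41/8) = -41/48)
(-157 - 76)*E(2) = (-157 - 76)*(-41/48) = -233*(-41/48) = 9553/48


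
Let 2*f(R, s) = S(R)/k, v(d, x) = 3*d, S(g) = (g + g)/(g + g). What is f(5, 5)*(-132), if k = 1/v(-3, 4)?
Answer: 594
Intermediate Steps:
S(g) = 1 (S(g) = (2*g)/((2*g)) = (2*g)*(1/(2*g)) = 1)
k = -⅑ (k = 1/(3*(-3)) = 1/(-9) = 1*(-⅑) = -⅑ ≈ -0.11111)
f(R, s) = -9/2 (f(R, s) = (1/(-⅑))/2 = (1*(-9))/2 = (½)*(-9) = -9/2)
f(5, 5)*(-132) = -9/2*(-132) = 594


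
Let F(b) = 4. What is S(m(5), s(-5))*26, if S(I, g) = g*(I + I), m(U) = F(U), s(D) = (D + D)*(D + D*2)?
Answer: 31200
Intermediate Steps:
s(D) = 6*D**2 (s(D) = (2*D)*(D + 2*D) = (2*D)*(3*D) = 6*D**2)
m(U) = 4
S(I, g) = 2*I*g (S(I, g) = g*(2*I) = 2*I*g)
S(m(5), s(-5))*26 = (2*4*(6*(-5)**2))*26 = (2*4*(6*25))*26 = (2*4*150)*26 = 1200*26 = 31200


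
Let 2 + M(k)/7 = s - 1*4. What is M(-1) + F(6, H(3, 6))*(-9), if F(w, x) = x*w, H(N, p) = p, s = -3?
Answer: -387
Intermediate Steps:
F(w, x) = w*x
M(k) = -63 (M(k) = -14 + 7*(-3 - 1*4) = -14 + 7*(-3 - 4) = -14 + 7*(-7) = -14 - 49 = -63)
M(-1) + F(6, H(3, 6))*(-9) = -63 + (6*6)*(-9) = -63 + 36*(-9) = -63 - 324 = -387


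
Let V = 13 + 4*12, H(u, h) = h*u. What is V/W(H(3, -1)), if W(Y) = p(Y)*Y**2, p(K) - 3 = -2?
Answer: 61/9 ≈ 6.7778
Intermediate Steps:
p(K) = 1 (p(K) = 3 - 2 = 1)
W(Y) = Y**2 (W(Y) = 1*Y**2 = Y**2)
V = 61 (V = 13 + 48 = 61)
V/W(H(3, -1)) = 61/((-1*3)**2) = 61/((-3)**2) = 61/9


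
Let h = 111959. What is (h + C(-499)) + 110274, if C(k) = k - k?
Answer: 222233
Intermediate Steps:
C(k) = 0
(h + C(-499)) + 110274 = (111959 + 0) + 110274 = 111959 + 110274 = 222233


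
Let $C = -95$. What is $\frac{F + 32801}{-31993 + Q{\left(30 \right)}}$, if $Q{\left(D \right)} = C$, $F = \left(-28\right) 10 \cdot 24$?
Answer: $- \frac{26081}{32088} \approx -0.8128$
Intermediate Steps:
$F = -6720$ ($F = \left(-280\right) 24 = -6720$)
$Q{\left(D \right)} = -95$
$\frac{F + 32801}{-31993 + Q{\left(30 \right)}} = \frac{-6720 + 32801}{-31993 - 95} = \frac{26081}{-32088} = 26081 \left(- \frac{1}{32088}\right) = - \frac{26081}{32088}$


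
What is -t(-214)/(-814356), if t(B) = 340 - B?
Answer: 277/407178 ≈ 0.00068029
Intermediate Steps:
-t(-214)/(-814356) = -(340 - 1*(-214))/(-814356) = -(340 + 214)*(-1)/814356 = -554*(-1)/814356 = -1*(-277/407178) = 277/407178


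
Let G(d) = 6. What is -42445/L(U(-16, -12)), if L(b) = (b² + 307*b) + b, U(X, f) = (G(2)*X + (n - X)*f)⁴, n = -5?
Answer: -42445/7302622072811664384 ≈ -5.8123e-15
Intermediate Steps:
U(X, f) = (6*X + f*(-5 - X))⁴ (U(X, f) = (6*X + (-5 - X)*f)⁴ = (6*X + f*(-5 - X))⁴)
L(b) = b² + 308*b
-42445/L(U(-16, -12)) = -42445*1/((308 + (-5*(-12) + 6*(-16) - 1*(-16)*(-12))⁴)*(-5*(-12) + 6*(-16) - 1*(-16)*(-12))⁴) = -42445*1/((308 + (60 - 96 - 192)⁴)*(60 - 96 - 192)⁴) = -42445*1/(2702336256*(308 + (-228)⁴)) = -42445*1/(2702336256*(308 + 2702336256)) = -42445/(2702336256*2702336564) = -42445/7302622072811664384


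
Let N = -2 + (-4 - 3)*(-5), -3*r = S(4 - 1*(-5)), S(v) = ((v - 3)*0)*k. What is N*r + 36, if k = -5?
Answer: 36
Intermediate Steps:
S(v) = 0 (S(v) = ((v - 3)*0)*(-5) = ((-3 + v)*0)*(-5) = 0*(-5) = 0)
r = 0 (r = -1/3*0 = 0)
N = 33 (N = -2 - 7*(-5) = -2 + 35 = 33)
N*r + 36 = 33*0 + 36 = 0 + 36 = 36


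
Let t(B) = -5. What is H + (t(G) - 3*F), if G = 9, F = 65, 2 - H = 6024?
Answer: -6222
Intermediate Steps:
H = -6022 (H = 2 - 1*6024 = 2 - 6024 = -6022)
H + (t(G) - 3*F) = -6022 + (-5 - 3*65) = -6022 + (-5 - 195) = -6022 - 200 = -6222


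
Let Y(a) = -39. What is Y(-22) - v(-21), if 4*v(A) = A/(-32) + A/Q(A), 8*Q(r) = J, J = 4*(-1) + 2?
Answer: -7701/128 ≈ -60.164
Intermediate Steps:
J = -2 (J = -4 + 2 = -2)
Q(r) = -1/4 (Q(r) = (1/8)*(-2) = -1/4)
v(A) = -129*A/128 (v(A) = (A/(-32) + A/(-1/4))/4 = (A*(-1/32) + A*(-4))/4 = (-A/32 - 4*A)/4 = (-129*A/32)/4 = -129*A/128)
Y(-22) - v(-21) = -39 - (-129)*(-21)/128 = -39 - 1*2709/128 = -39 - 2709/128 = -7701/128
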